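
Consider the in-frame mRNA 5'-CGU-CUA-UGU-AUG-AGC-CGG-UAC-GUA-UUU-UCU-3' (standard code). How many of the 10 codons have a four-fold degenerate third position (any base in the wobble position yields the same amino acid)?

Codon 1 CGU (Arg): third position 4-fold.
Codon 2 CUA (Leu): third position 4-fold.
Codon 3 UGU (Cys): third position 2-fold.
Codon 4 AUG (Met): third position 1-fold.
Codon 5 AGC (Ser): third position 2-fold.
Codon 6 CGG (Arg): third position 4-fold.
Codon 7 UAC (Tyr): third position 2-fold.
Codon 8 GUA (Val): third position 4-fold.
Codon 9 UUU (Phe): third position 2-fold.
Codon 10 UCU (Ser): third position 4-fold.
Four-fold degenerate third positions: 5.

5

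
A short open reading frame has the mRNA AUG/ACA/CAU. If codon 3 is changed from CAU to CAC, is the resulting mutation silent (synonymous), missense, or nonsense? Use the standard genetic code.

Position 9 falls in codon 3: CAU → His.
After the substitution the codon is CAC → His.
Both encode His, so the change is synonymous.

silent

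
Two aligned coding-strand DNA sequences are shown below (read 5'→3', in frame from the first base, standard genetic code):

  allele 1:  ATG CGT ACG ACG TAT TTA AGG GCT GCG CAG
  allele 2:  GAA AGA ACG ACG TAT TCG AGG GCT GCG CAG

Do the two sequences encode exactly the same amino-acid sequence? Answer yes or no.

no

Codon 1: ATG Met / GAA Glu — nonsynonymous.
Codon 2: CGT Arg / AGA Arg — synonymous.
Codon 3: ACG Thr / ACG Thr — identical.
Codon 4: ACG Thr / ACG Thr — identical.
Codon 5: TAT Tyr / TAT Tyr — identical.
Codon 6: TTA Leu / TCG Ser — nonsynonymous.
Codon 7: AGG Arg / AGG Arg — identical.
Codon 8: GCT Ala / GCT Ala — identical.
Codon 9: GCG Ala / GCG Ala — identical.
Codon 10: CAG Gln / CAG Gln — identical.
Nonsynonymous differences: 2 → different protein.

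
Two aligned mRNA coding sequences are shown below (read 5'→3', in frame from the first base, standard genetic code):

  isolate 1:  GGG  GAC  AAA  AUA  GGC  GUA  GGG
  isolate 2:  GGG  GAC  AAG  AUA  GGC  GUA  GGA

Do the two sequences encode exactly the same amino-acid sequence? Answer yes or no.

yes

Codon 1: GGG Gly / GGG Gly — identical.
Codon 2: GAC Asp / GAC Asp — identical.
Codon 3: AAA Lys / AAG Lys — synonymous.
Codon 4: AUA Ile / AUA Ile — identical.
Codon 5: GGC Gly / GGC Gly — identical.
Codon 6: GUA Val / GUA Val — identical.
Codon 7: GGG Gly / GGA Gly — synonymous.
Nonsynonymous differences: 0 → same protein.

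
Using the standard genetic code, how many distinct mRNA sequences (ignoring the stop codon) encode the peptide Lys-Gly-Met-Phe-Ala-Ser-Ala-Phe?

Lys: 2 codons.
Gly: 4 codons.
Met: 1 codon.
Phe: 2 codons.
Ala: 4 codons.
Ser: 6 codons.
Ala: 4 codons.
Phe: 2 codons.
2 × 4 × 1 × 2 × 4 × 6 × 4 × 2 = 3072.

3072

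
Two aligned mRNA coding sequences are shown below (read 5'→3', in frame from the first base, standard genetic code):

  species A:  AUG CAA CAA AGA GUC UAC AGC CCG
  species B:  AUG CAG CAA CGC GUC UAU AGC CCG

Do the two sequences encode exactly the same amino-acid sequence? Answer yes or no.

Codon 1: AUG Met / AUG Met — identical.
Codon 2: CAA Gln / CAG Gln — synonymous.
Codon 3: CAA Gln / CAA Gln — identical.
Codon 4: AGA Arg / CGC Arg — synonymous.
Codon 5: GUC Val / GUC Val — identical.
Codon 6: UAC Tyr / UAU Tyr — synonymous.
Codon 7: AGC Ser / AGC Ser — identical.
Codon 8: CCG Pro / CCG Pro — identical.
Nonsynonymous differences: 0 → same protein.

yes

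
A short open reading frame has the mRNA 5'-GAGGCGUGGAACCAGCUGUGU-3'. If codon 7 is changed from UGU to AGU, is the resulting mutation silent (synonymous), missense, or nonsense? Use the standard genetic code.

Position 19 falls in codon 7: UGU → Cys.
After the substitution the codon is AGU → Ser.
Cys ≠ Ser, so this is a missense mutation.

missense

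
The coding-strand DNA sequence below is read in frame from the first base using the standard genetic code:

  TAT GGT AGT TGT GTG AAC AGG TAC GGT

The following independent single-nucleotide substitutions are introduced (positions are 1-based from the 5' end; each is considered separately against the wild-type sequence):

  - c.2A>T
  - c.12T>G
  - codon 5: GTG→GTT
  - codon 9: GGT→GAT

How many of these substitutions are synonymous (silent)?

1

Codon 1: TAT (Tyr) → TTT (Phe) — missense.
Codon 4: TGT (Cys) → TGG (Trp) — missense.
Codon 5: GTG (Val) → GTT (Val) — synonymous.
Codon 9: GGT (Gly) → GAT (Asp) — missense.
Synonymous: 1 of 4.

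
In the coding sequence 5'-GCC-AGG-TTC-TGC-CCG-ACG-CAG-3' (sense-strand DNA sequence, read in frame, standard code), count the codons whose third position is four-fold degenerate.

Codon 1 GCC (Ala): third position 4-fold.
Codon 2 AGG (Arg): third position 2-fold.
Codon 3 TTC (Phe): third position 2-fold.
Codon 4 TGC (Cys): third position 2-fold.
Codon 5 CCG (Pro): third position 4-fold.
Codon 6 ACG (Thr): third position 4-fold.
Codon 7 CAG (Gln): third position 2-fold.
Four-fold degenerate third positions: 3.

3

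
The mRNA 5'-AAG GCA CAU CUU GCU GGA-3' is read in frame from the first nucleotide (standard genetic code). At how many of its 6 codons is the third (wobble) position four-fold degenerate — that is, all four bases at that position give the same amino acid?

Codon 1 AAG (Lys): third position 2-fold.
Codon 2 GCA (Ala): third position 4-fold.
Codon 3 CAU (His): third position 2-fold.
Codon 4 CUU (Leu): third position 4-fold.
Codon 5 GCU (Ala): third position 4-fold.
Codon 6 GGA (Gly): third position 4-fold.
Four-fold degenerate third positions: 4.

4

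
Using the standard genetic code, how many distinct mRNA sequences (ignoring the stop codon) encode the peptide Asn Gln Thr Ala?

64

Asn: 2 codons.
Gln: 2 codons.
Thr: 4 codons.
Ala: 4 codons.
2 × 2 × 4 × 4 = 64.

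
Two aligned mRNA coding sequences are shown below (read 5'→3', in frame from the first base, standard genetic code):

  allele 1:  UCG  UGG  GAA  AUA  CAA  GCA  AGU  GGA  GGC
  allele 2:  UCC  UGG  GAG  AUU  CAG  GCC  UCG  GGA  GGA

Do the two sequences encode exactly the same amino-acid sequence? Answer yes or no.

Codon 1: UCG Ser / UCC Ser — synonymous.
Codon 2: UGG Trp / UGG Trp — identical.
Codon 3: GAA Glu / GAG Glu — synonymous.
Codon 4: AUA Ile / AUU Ile — synonymous.
Codon 5: CAA Gln / CAG Gln — synonymous.
Codon 6: GCA Ala / GCC Ala — synonymous.
Codon 7: AGU Ser / UCG Ser — synonymous.
Codon 8: GGA Gly / GGA Gly — identical.
Codon 9: GGC Gly / GGA Gly — synonymous.
Nonsynonymous differences: 0 → same protein.

yes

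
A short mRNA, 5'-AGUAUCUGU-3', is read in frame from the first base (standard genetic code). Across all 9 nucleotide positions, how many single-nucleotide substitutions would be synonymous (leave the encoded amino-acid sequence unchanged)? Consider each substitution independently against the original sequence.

4

Codon 1 (AGU, Ser): 1 synonymous substitution.
Codon 2 (AUC, Ile): 2 synonymous substitutions.
Codon 3 (UGU, Cys): 1 synonymous substitution.
Total: 1 + 2 + 1 = 4.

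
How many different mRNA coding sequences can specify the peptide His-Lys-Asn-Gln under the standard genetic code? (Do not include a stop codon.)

16

His: 2 codons.
Lys: 2 codons.
Asn: 2 codons.
Gln: 2 codons.
2 × 2 × 2 × 2 = 16.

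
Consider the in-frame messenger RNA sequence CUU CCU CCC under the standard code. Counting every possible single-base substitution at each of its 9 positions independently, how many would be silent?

9

Codon 1 (CUU, Leu): 3 synonymous substitutions.
Codon 2 (CCU, Pro): 3 synonymous substitutions.
Codon 3 (CCC, Pro): 3 synonymous substitutions.
Total: 3 + 3 + 3 = 9.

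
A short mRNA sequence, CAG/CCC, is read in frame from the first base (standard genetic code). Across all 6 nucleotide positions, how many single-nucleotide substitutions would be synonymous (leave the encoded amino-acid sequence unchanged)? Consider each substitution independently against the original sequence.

4

Codon 1 (CAG, Gln): 1 synonymous substitution.
Codon 2 (CCC, Pro): 3 synonymous substitutions.
Total: 1 + 3 = 4.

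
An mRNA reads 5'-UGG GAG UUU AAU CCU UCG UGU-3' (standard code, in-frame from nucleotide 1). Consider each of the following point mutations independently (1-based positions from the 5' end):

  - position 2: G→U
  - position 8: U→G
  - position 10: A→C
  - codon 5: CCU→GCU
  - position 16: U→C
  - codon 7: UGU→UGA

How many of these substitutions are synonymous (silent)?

0

Codon 1: UGG (Trp) → UUG (Leu) — missense.
Codon 3: UUU (Phe) → UGU (Cys) — missense.
Codon 4: AAU (Asn) → CAU (His) — missense.
Codon 5: CCU (Pro) → GCU (Ala) — missense.
Codon 6: UCG (Ser) → CCG (Pro) — missense.
Codon 7: UGU (Cys) → UGA (Stop) — nonsense.
Synonymous: 0 of 6.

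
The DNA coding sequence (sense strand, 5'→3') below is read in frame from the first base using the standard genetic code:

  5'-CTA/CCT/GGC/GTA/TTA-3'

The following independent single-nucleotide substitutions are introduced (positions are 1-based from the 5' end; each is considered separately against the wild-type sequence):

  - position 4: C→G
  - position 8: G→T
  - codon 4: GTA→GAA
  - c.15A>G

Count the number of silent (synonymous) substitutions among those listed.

Codon 2: CCT (Pro) → GCT (Ala) — missense.
Codon 3: GGC (Gly) → GTC (Val) — missense.
Codon 4: GTA (Val) → GAA (Glu) — missense.
Codon 5: TTA (Leu) → TTG (Leu) — synonymous.
Synonymous: 1 of 4.

1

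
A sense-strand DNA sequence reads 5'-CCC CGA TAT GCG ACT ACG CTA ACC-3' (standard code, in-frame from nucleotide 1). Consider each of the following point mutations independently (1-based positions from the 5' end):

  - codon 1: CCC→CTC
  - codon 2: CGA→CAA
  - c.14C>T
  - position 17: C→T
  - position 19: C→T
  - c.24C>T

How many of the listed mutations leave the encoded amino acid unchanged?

2

Codon 1: CCC (Pro) → CTC (Leu) — missense.
Codon 2: CGA (Arg) → CAA (Gln) — missense.
Codon 5: ACT (Thr) → ATT (Ile) — missense.
Codon 6: ACG (Thr) → ATG (Met) — missense.
Codon 7: CTA (Leu) → TTA (Leu) — synonymous.
Codon 8: ACC (Thr) → ACT (Thr) — synonymous.
Synonymous: 2 of 6.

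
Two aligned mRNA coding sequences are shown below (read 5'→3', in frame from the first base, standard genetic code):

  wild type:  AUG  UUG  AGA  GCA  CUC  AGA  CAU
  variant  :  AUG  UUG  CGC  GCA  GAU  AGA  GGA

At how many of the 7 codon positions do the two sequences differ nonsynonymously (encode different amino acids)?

Codon 1: AUG Met / AUG Met — identical.
Codon 2: UUG Leu / UUG Leu — identical.
Codon 3: AGA Arg / CGC Arg — synonymous.
Codon 4: GCA Ala / GCA Ala — identical.
Codon 5: CUC Leu / GAU Asp — nonsynonymous.
Codon 6: AGA Arg / AGA Arg — identical.
Codon 7: CAU His / GGA Gly — nonsynonymous.
Nonsynonymous differences: 2.

2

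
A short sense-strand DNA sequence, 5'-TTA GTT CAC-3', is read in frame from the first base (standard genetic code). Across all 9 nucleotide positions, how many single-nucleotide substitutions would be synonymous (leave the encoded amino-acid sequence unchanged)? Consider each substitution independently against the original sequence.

6

Codon 1 (TTA, Leu): 2 synonymous substitutions.
Codon 2 (GTT, Val): 3 synonymous substitutions.
Codon 3 (CAC, His): 1 synonymous substitution.
Total: 2 + 3 + 1 = 6.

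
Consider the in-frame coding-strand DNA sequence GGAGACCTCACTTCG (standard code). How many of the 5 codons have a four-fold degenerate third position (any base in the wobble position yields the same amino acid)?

Codon 1 GGA (Gly): third position 4-fold.
Codon 2 GAC (Asp): third position 2-fold.
Codon 3 CTC (Leu): third position 4-fold.
Codon 4 ACT (Thr): third position 4-fold.
Codon 5 TCG (Ser): third position 4-fold.
Four-fold degenerate third positions: 4.

4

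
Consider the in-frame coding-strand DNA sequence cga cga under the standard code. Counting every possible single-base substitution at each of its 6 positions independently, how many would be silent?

8

Codon 1 (CGA, Arg): 4 synonymous substitutions.
Codon 2 (CGA, Arg): 4 synonymous substitutions.
Total: 4 + 4 = 8.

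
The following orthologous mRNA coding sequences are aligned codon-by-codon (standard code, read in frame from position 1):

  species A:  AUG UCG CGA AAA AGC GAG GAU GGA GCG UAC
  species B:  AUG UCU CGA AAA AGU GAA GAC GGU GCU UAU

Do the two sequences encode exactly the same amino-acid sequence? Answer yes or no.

Codon 1: AUG Met / AUG Met — identical.
Codon 2: UCG Ser / UCU Ser — synonymous.
Codon 3: CGA Arg / CGA Arg — identical.
Codon 4: AAA Lys / AAA Lys — identical.
Codon 5: AGC Ser / AGU Ser — synonymous.
Codon 6: GAG Glu / GAA Glu — synonymous.
Codon 7: GAU Asp / GAC Asp — synonymous.
Codon 8: GGA Gly / GGU Gly — synonymous.
Codon 9: GCG Ala / GCU Ala — synonymous.
Codon 10: UAC Tyr / UAU Tyr — synonymous.
Nonsynonymous differences: 0 → same protein.

yes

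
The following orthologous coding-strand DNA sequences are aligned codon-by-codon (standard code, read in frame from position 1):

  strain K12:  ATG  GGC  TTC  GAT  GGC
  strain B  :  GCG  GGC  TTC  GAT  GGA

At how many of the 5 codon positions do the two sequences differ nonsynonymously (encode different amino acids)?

1

Codon 1: ATG Met / GCG Ala — nonsynonymous.
Codon 2: GGC Gly / GGC Gly — identical.
Codon 3: TTC Phe / TTC Phe — identical.
Codon 4: GAT Asp / GAT Asp — identical.
Codon 5: GGC Gly / GGA Gly — synonymous.
Nonsynonymous differences: 1.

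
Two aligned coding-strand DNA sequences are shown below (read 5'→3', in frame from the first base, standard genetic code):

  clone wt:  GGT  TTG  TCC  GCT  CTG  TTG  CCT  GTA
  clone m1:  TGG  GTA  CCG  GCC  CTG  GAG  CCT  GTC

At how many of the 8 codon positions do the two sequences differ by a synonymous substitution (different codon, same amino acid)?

2

Codon 1: GGT Gly / TGG Trp — nonsynonymous.
Codon 2: TTG Leu / GTA Val — nonsynonymous.
Codon 3: TCC Ser / CCG Pro — nonsynonymous.
Codon 4: GCT Ala / GCC Ala — synonymous.
Codon 5: CTG Leu / CTG Leu — identical.
Codon 6: TTG Leu / GAG Glu — nonsynonymous.
Codon 7: CCT Pro / CCT Pro — identical.
Codon 8: GTA Val / GTC Val — synonymous.
Synonymous differences: 2.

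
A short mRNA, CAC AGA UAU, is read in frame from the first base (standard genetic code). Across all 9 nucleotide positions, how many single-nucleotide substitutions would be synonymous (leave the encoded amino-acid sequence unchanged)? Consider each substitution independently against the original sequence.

Codon 1 (CAC, His): 1 synonymous substitution.
Codon 2 (AGA, Arg): 2 synonymous substitutions.
Codon 3 (UAU, Tyr): 1 synonymous substitution.
Total: 1 + 2 + 1 = 4.

4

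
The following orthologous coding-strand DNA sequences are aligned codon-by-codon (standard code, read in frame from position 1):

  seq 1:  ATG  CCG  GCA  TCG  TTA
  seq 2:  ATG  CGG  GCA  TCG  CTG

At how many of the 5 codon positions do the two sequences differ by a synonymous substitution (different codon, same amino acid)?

Codon 1: ATG Met / ATG Met — identical.
Codon 2: CCG Pro / CGG Arg — nonsynonymous.
Codon 3: GCA Ala / GCA Ala — identical.
Codon 4: TCG Ser / TCG Ser — identical.
Codon 5: TTA Leu / CTG Leu — synonymous.
Synonymous differences: 1.

1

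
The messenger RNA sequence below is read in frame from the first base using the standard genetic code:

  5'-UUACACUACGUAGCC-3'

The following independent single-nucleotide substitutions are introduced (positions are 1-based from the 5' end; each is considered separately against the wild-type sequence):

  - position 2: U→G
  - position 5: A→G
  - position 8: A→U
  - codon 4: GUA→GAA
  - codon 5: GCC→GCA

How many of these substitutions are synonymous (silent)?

1

Codon 1: UUA (Leu) → UGA (Stop) — nonsense.
Codon 2: CAC (His) → CGC (Arg) — missense.
Codon 3: UAC (Tyr) → UUC (Phe) — missense.
Codon 4: GUA (Val) → GAA (Glu) — missense.
Codon 5: GCC (Ala) → GCA (Ala) — synonymous.
Synonymous: 1 of 5.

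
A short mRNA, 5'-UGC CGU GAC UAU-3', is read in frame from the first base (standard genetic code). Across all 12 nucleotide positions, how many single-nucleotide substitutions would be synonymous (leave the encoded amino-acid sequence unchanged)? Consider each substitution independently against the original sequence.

6

Codon 1 (UGC, Cys): 1 synonymous substitution.
Codon 2 (CGU, Arg): 3 synonymous substitutions.
Codon 3 (GAC, Asp): 1 synonymous substitution.
Codon 4 (UAU, Tyr): 1 synonymous substitution.
Total: 1 + 3 + 1 + 1 = 6.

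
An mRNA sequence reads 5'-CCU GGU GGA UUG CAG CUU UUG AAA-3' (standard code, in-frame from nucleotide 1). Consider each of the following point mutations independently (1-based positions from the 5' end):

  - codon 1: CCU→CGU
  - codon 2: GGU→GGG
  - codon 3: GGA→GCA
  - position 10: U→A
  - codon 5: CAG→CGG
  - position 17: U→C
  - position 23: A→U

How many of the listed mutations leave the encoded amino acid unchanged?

1

Codon 1: CCU (Pro) → CGU (Arg) — missense.
Codon 2: GGU (Gly) → GGG (Gly) — synonymous.
Codon 3: GGA (Gly) → GCA (Ala) — missense.
Codon 4: UUG (Leu) → AUG (Met) — missense.
Codon 5: CAG (Gln) → CGG (Arg) — missense.
Codon 6: CUU (Leu) → CCU (Pro) — missense.
Codon 8: AAA (Lys) → AUA (Ile) — missense.
Synonymous: 1 of 7.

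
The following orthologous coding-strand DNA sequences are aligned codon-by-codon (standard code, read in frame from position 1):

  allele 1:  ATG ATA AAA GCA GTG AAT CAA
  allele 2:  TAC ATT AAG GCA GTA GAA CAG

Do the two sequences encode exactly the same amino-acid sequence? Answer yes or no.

Codon 1: ATG Met / TAC Tyr — nonsynonymous.
Codon 2: ATA Ile / ATT Ile — synonymous.
Codon 3: AAA Lys / AAG Lys — synonymous.
Codon 4: GCA Ala / GCA Ala — identical.
Codon 5: GTG Val / GTA Val — synonymous.
Codon 6: AAT Asn / GAA Glu — nonsynonymous.
Codon 7: CAA Gln / CAG Gln — synonymous.
Nonsynonymous differences: 2 → different protein.

no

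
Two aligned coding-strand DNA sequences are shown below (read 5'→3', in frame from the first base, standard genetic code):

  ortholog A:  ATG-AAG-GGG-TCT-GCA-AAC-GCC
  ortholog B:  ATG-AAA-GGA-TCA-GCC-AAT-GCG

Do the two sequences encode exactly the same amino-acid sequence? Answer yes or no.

yes

Codon 1: ATG Met / ATG Met — identical.
Codon 2: AAG Lys / AAA Lys — synonymous.
Codon 3: GGG Gly / GGA Gly — synonymous.
Codon 4: TCT Ser / TCA Ser — synonymous.
Codon 5: GCA Ala / GCC Ala — synonymous.
Codon 6: AAC Asn / AAT Asn — synonymous.
Codon 7: GCC Ala / GCG Ala — synonymous.
Nonsynonymous differences: 0 → same protein.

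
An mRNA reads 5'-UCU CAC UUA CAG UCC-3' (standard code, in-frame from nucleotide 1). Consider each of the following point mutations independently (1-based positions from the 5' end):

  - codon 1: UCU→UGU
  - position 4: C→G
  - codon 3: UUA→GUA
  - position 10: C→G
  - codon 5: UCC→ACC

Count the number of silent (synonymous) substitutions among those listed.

0

Codon 1: UCU (Ser) → UGU (Cys) — missense.
Codon 2: CAC (His) → GAC (Asp) — missense.
Codon 3: UUA (Leu) → GUA (Val) — missense.
Codon 4: CAG (Gln) → GAG (Glu) — missense.
Codon 5: UCC (Ser) → ACC (Thr) — missense.
Synonymous: 0 of 5.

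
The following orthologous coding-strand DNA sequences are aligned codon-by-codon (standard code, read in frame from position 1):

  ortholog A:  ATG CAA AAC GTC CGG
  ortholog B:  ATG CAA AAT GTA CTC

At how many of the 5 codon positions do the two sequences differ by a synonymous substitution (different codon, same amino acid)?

2

Codon 1: ATG Met / ATG Met — identical.
Codon 2: CAA Gln / CAA Gln — identical.
Codon 3: AAC Asn / AAT Asn — synonymous.
Codon 4: GTC Val / GTA Val — synonymous.
Codon 5: CGG Arg / CTC Leu — nonsynonymous.
Synonymous differences: 2.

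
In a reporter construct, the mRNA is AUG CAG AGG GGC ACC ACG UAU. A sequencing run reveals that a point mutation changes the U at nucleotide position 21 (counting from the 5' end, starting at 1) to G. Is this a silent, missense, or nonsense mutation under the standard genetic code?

Position 21 falls in codon 7: UAU → Tyr.
After the substitution the codon is UAG → Stop.
The new codon is a stop codon, so this is a nonsense mutation.

nonsense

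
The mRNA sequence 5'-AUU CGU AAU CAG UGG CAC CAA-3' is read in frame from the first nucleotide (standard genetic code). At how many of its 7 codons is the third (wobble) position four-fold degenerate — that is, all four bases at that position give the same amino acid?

Codon 1 AUU (Ile): third position 3-fold.
Codon 2 CGU (Arg): third position 4-fold.
Codon 3 AAU (Asn): third position 2-fold.
Codon 4 CAG (Gln): third position 2-fold.
Codon 5 UGG (Trp): third position 1-fold.
Codon 6 CAC (His): third position 2-fold.
Codon 7 CAA (Gln): third position 2-fold.
Four-fold degenerate third positions: 1.

1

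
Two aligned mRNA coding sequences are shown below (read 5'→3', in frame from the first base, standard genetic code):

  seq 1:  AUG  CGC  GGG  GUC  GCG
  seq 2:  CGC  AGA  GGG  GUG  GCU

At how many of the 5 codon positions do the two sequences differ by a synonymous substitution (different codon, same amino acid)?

Codon 1: AUG Met / CGC Arg — nonsynonymous.
Codon 2: CGC Arg / AGA Arg — synonymous.
Codon 3: GGG Gly / GGG Gly — identical.
Codon 4: GUC Val / GUG Val — synonymous.
Codon 5: GCG Ala / GCU Ala — synonymous.
Synonymous differences: 3.

3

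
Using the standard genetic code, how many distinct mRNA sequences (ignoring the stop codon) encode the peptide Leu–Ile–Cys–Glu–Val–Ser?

1728

Leu: 6 codons.
Ile: 3 codons.
Cys: 2 codons.
Glu: 2 codons.
Val: 4 codons.
Ser: 6 codons.
6 × 3 × 2 × 2 × 4 × 6 = 1728.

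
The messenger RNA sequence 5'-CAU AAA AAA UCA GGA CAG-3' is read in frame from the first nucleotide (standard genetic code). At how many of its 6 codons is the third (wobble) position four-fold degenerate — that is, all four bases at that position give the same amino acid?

Codon 1 CAU (His): third position 2-fold.
Codon 2 AAA (Lys): third position 2-fold.
Codon 3 AAA (Lys): third position 2-fold.
Codon 4 UCA (Ser): third position 4-fold.
Codon 5 GGA (Gly): third position 4-fold.
Codon 6 CAG (Gln): third position 2-fold.
Four-fold degenerate third positions: 2.

2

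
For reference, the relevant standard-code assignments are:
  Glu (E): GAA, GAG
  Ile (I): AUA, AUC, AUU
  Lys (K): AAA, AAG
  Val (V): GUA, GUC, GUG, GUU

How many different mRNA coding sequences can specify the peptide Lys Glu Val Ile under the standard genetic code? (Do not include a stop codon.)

48

Lys: 2 codons.
Glu: 2 codons.
Val: 4 codons.
Ile: 3 codons.
2 × 2 × 4 × 3 = 48.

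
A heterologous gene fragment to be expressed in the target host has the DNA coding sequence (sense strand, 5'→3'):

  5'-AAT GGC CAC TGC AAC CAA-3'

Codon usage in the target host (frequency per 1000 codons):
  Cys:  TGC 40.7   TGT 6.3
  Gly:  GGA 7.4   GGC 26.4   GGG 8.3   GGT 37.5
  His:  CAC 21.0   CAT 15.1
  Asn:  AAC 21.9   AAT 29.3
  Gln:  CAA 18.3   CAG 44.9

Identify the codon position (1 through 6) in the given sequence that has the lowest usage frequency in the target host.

6

Codon 1 AAT (Asn): 29.3 per 1000.
Codon 2 GGC (Gly): 26.4 per 1000.
Codon 3 CAC (His): 21.0 per 1000.
Codon 4 TGC (Cys): 40.7 per 1000.
Codon 5 AAC (Asn): 21.9 per 1000.
Codon 6 CAA (Gln): 18.3 per 1000.
Lowest frequency is 18.3 at codon 6.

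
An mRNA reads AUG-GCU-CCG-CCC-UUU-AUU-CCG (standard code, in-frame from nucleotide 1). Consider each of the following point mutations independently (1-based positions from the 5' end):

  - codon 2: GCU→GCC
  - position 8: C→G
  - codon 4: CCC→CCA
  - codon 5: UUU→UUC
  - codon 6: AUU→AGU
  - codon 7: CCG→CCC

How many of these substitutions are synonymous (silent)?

4

Codon 2: GCU (Ala) → GCC (Ala) — synonymous.
Codon 3: CCG (Pro) → CGG (Arg) — missense.
Codon 4: CCC (Pro) → CCA (Pro) — synonymous.
Codon 5: UUU (Phe) → UUC (Phe) — synonymous.
Codon 6: AUU (Ile) → AGU (Ser) — missense.
Codon 7: CCG (Pro) → CCC (Pro) — synonymous.
Synonymous: 4 of 6.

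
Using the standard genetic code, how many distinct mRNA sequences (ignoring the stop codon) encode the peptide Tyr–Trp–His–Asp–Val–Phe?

Tyr: 2 codons.
Trp: 1 codon.
His: 2 codons.
Asp: 2 codons.
Val: 4 codons.
Phe: 2 codons.
2 × 1 × 2 × 2 × 4 × 2 = 64.

64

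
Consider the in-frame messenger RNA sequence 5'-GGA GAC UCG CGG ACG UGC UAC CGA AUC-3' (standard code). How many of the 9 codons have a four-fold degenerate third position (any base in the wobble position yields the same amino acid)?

Codon 1 GGA (Gly): third position 4-fold.
Codon 2 GAC (Asp): third position 2-fold.
Codon 3 UCG (Ser): third position 4-fold.
Codon 4 CGG (Arg): third position 4-fold.
Codon 5 ACG (Thr): third position 4-fold.
Codon 6 UGC (Cys): third position 2-fold.
Codon 7 UAC (Tyr): third position 2-fold.
Codon 8 CGA (Arg): third position 4-fold.
Codon 9 AUC (Ile): third position 3-fold.
Four-fold degenerate third positions: 5.

5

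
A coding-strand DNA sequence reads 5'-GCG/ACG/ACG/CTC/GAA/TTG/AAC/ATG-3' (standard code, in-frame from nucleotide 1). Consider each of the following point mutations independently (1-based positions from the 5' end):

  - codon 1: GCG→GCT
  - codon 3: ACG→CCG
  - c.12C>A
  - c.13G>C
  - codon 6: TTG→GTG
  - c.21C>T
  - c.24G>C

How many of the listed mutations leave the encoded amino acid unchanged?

3

Codon 1: GCG (Ala) → GCT (Ala) — synonymous.
Codon 3: ACG (Thr) → CCG (Pro) — missense.
Codon 4: CTC (Leu) → CTA (Leu) — synonymous.
Codon 5: GAA (Glu) → CAA (Gln) — missense.
Codon 6: TTG (Leu) → GTG (Val) — missense.
Codon 7: AAC (Asn) → AAT (Asn) — synonymous.
Codon 8: ATG (Met) → ATC (Ile) — missense.
Synonymous: 3 of 7.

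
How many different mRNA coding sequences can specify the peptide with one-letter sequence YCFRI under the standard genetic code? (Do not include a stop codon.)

Tyr: 2 codons.
Cys: 2 codons.
Phe: 2 codons.
Arg: 6 codons.
Ile: 3 codons.
2 × 2 × 2 × 6 × 3 = 144.

144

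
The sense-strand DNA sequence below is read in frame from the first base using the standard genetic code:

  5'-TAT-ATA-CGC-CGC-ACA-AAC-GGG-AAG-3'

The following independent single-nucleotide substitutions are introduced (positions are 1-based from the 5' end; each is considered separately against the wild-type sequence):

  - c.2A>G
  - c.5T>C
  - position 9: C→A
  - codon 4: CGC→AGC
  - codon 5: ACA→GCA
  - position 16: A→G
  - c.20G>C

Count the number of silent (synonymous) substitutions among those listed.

1

Codon 1: TAT (Tyr) → TGT (Cys) — missense.
Codon 2: ATA (Ile) → ACA (Thr) — missense.
Codon 3: CGC (Arg) → CGA (Arg) — synonymous.
Codon 4: CGC (Arg) → AGC (Ser) — missense.
Codon 5: ACA (Thr) → GCA (Ala) — missense.
Codon 6: AAC (Asn) → GAC (Asp) — missense.
Codon 7: GGG (Gly) → GCG (Ala) — missense.
Synonymous: 1 of 7.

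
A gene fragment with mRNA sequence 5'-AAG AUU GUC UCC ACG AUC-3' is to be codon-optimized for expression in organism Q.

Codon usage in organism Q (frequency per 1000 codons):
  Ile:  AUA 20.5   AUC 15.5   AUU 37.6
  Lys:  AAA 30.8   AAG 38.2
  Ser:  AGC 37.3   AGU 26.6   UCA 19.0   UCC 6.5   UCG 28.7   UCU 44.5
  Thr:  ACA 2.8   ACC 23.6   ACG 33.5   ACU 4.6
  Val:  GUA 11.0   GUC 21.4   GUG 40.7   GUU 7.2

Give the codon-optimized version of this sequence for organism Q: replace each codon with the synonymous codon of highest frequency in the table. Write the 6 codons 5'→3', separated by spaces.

AAG AUU GUG UCU ACG AUU

Codon 1 (Lys): best is AAG at 38.2.
Codon 2 (Ile): best is AUU at 37.6.
Codon 3 (Val): best is GUG at 40.7.
Codon 4 (Ser): best is UCU at 44.5.
Codon 5 (Thr): best is ACG at 33.5.
Codon 6 (Ile): best is AUU at 37.6.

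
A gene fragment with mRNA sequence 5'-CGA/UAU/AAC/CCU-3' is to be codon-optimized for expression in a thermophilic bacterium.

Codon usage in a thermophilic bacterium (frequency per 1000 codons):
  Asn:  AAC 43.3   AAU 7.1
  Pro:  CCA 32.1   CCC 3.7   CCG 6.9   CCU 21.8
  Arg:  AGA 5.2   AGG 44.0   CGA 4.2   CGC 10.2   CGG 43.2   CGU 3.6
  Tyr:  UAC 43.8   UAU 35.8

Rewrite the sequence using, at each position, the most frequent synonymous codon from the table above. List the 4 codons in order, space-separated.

AGG UAC AAC CCA

Codon 1 (Arg): best is AGG at 44.0.
Codon 2 (Tyr): best is UAC at 43.8.
Codon 3 (Asn): best is AAC at 43.3.
Codon 4 (Pro): best is CCA at 32.1.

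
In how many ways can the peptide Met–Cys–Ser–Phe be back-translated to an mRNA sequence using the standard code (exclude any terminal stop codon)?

Met: 1 codon.
Cys: 2 codons.
Ser: 6 codons.
Phe: 2 codons.
1 × 2 × 6 × 2 = 24.

24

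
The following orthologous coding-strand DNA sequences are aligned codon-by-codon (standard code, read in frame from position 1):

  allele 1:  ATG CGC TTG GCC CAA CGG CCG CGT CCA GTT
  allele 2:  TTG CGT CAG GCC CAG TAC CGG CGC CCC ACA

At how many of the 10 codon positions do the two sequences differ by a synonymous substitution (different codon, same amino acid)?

4

Codon 1: ATG Met / TTG Leu — nonsynonymous.
Codon 2: CGC Arg / CGT Arg — synonymous.
Codon 3: TTG Leu / CAG Gln — nonsynonymous.
Codon 4: GCC Ala / GCC Ala — identical.
Codon 5: CAA Gln / CAG Gln — synonymous.
Codon 6: CGG Arg / TAC Tyr — nonsynonymous.
Codon 7: CCG Pro / CGG Arg — nonsynonymous.
Codon 8: CGT Arg / CGC Arg — synonymous.
Codon 9: CCA Pro / CCC Pro — synonymous.
Codon 10: GTT Val / ACA Thr — nonsynonymous.
Synonymous differences: 4.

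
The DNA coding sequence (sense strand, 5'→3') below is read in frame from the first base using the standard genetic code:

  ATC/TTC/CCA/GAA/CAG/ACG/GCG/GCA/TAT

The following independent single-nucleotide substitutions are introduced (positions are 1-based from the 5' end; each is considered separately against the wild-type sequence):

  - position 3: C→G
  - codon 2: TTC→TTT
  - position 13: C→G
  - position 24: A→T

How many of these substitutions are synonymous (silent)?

2

Codon 1: ATC (Ile) → ATG (Met) — missense.
Codon 2: TTC (Phe) → TTT (Phe) — synonymous.
Codon 5: CAG (Gln) → GAG (Glu) — missense.
Codon 8: GCA (Ala) → GCT (Ala) — synonymous.
Synonymous: 2 of 4.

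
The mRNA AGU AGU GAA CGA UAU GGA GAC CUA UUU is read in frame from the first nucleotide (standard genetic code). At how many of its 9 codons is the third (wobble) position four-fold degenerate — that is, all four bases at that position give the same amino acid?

Codon 1 AGU (Ser): third position 2-fold.
Codon 2 AGU (Ser): third position 2-fold.
Codon 3 GAA (Glu): third position 2-fold.
Codon 4 CGA (Arg): third position 4-fold.
Codon 5 UAU (Tyr): third position 2-fold.
Codon 6 GGA (Gly): third position 4-fold.
Codon 7 GAC (Asp): third position 2-fold.
Codon 8 CUA (Leu): third position 4-fold.
Codon 9 UUU (Phe): third position 2-fold.
Four-fold degenerate third positions: 3.

3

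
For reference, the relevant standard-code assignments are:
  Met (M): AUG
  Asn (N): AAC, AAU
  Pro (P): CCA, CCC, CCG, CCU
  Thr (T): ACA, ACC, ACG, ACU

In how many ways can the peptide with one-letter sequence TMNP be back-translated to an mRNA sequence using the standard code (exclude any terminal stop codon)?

32

Thr: 4 codons.
Met: 1 codon.
Asn: 2 codons.
Pro: 4 codons.
4 × 1 × 2 × 4 = 32.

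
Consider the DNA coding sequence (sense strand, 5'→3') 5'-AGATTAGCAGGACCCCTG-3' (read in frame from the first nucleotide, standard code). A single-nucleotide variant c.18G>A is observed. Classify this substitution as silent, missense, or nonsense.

silent

Position 18 falls in codon 6: CTG → Leu.
After the substitution the codon is CTA → Leu.
Both encode Leu, so the change is synonymous.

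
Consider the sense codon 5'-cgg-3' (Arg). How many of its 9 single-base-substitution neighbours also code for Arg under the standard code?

4

Position 1: AGG → 1 synonymous.
Position 2: none → 0 synonymous.
Position 3: CGU, CGC, CGA → 3 synonymous.
Total: 1 + 0 + 3 = 4.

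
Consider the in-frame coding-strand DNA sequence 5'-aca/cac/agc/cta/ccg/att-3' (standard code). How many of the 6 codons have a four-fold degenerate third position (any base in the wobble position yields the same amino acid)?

3

Codon 1 ACA (Thr): third position 4-fold.
Codon 2 CAC (His): third position 2-fold.
Codon 3 AGC (Ser): third position 2-fold.
Codon 4 CTA (Leu): third position 4-fold.
Codon 5 CCG (Pro): third position 4-fold.
Codon 6 ATT (Ile): third position 3-fold.
Four-fold degenerate third positions: 3.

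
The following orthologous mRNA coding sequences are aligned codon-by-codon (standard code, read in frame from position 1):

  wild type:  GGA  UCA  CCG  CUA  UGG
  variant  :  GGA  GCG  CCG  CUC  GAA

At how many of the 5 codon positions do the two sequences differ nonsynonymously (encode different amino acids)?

Codon 1: GGA Gly / GGA Gly — identical.
Codon 2: UCA Ser / GCG Ala — nonsynonymous.
Codon 3: CCG Pro / CCG Pro — identical.
Codon 4: CUA Leu / CUC Leu — synonymous.
Codon 5: UGG Trp / GAA Glu — nonsynonymous.
Nonsynonymous differences: 2.

2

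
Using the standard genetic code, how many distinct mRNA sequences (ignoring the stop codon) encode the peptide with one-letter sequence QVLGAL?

4608

Gln: 2 codons.
Val: 4 codons.
Leu: 6 codons.
Gly: 4 codons.
Ala: 4 codons.
Leu: 6 codons.
2 × 4 × 6 × 4 × 4 × 6 = 4608.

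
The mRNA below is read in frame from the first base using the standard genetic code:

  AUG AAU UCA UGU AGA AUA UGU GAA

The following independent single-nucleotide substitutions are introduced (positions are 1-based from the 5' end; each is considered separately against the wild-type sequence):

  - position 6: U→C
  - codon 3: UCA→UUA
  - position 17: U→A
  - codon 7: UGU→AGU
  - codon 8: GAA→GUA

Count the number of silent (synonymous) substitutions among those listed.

Codon 2: AAU (Asn) → AAC (Asn) — synonymous.
Codon 3: UCA (Ser) → UUA (Leu) — missense.
Codon 6: AUA (Ile) → AAA (Lys) — missense.
Codon 7: UGU (Cys) → AGU (Ser) — missense.
Codon 8: GAA (Glu) → GUA (Val) — missense.
Synonymous: 1 of 5.

1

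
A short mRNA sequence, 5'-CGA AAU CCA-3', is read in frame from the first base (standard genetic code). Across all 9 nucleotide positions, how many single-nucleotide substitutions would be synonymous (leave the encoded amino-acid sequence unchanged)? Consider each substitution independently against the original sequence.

Codon 1 (CGA, Arg): 4 synonymous substitutions.
Codon 2 (AAU, Asn): 1 synonymous substitution.
Codon 3 (CCA, Pro): 3 synonymous substitutions.
Total: 4 + 1 + 3 = 8.

8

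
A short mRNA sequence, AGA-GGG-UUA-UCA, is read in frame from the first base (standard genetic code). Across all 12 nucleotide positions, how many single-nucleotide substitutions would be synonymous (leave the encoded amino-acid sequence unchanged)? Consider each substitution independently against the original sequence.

Codon 1 (AGA, Arg): 2 synonymous substitutions.
Codon 2 (GGG, Gly): 3 synonymous substitutions.
Codon 3 (UUA, Leu): 2 synonymous substitutions.
Codon 4 (UCA, Ser): 3 synonymous substitutions.
Total: 2 + 3 + 2 + 3 = 10.

10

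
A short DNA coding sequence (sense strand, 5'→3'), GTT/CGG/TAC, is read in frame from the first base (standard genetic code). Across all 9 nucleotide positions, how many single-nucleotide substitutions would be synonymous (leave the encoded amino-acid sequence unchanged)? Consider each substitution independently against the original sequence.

Codon 1 (GTT, Val): 3 synonymous substitutions.
Codon 2 (CGG, Arg): 4 synonymous substitutions.
Codon 3 (TAC, Tyr): 1 synonymous substitution.
Total: 3 + 4 + 1 = 8.

8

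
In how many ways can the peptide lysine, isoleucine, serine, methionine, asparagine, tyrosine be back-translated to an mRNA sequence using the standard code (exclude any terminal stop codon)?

Lys: 2 codons.
Ile: 3 codons.
Ser: 6 codons.
Met: 1 codon.
Asn: 2 codons.
Tyr: 2 codons.
2 × 3 × 6 × 1 × 2 × 2 = 144.

144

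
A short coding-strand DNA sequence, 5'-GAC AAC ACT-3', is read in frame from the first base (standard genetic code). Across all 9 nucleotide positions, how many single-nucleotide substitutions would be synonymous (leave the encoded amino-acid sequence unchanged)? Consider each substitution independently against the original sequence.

Codon 1 (GAC, Asp): 1 synonymous substitution.
Codon 2 (AAC, Asn): 1 synonymous substitution.
Codon 3 (ACT, Thr): 3 synonymous substitutions.
Total: 1 + 1 + 3 = 5.

5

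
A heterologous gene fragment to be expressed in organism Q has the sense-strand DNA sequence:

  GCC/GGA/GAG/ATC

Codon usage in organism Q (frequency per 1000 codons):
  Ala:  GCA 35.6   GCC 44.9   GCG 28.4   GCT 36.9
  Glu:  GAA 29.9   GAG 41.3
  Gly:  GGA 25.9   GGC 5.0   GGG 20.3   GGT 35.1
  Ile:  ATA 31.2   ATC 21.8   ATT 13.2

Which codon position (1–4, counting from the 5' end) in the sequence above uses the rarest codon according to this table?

4

Codon 1 GCC (Ala): 44.9 per 1000.
Codon 2 GGA (Gly): 25.9 per 1000.
Codon 3 GAG (Glu): 41.3 per 1000.
Codon 4 ATC (Ile): 21.8 per 1000.
Lowest frequency is 21.8 at codon 4.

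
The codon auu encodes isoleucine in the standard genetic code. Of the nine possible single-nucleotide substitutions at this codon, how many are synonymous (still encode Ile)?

2

Position 1: none → 0 synonymous.
Position 2: none → 0 synonymous.
Position 3: AUC, AUA → 2 synonymous.
Total: 0 + 0 + 2 = 2.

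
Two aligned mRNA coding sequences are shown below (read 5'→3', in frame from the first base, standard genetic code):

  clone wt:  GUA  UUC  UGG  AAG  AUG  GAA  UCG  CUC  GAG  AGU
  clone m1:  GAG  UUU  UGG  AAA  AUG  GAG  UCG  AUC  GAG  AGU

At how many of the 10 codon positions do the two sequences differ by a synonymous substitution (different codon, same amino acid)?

Codon 1: GUA Val / GAG Glu — nonsynonymous.
Codon 2: UUC Phe / UUU Phe — synonymous.
Codon 3: UGG Trp / UGG Trp — identical.
Codon 4: AAG Lys / AAA Lys — synonymous.
Codon 5: AUG Met / AUG Met — identical.
Codon 6: GAA Glu / GAG Glu — synonymous.
Codon 7: UCG Ser / UCG Ser — identical.
Codon 8: CUC Leu / AUC Ile — nonsynonymous.
Codon 9: GAG Glu / GAG Glu — identical.
Codon 10: AGU Ser / AGU Ser — identical.
Synonymous differences: 3.

3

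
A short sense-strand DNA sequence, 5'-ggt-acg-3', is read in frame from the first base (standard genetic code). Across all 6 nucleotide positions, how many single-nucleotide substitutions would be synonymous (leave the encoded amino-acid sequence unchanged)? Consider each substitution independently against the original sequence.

Codon 1 (GGT, Gly): 3 synonymous substitutions.
Codon 2 (ACG, Thr): 3 synonymous substitutions.
Total: 3 + 3 = 6.

6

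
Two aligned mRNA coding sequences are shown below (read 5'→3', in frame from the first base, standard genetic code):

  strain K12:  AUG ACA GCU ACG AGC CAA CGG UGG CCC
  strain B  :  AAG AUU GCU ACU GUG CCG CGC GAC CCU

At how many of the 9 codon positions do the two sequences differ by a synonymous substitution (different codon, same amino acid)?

Codon 1: AUG Met / AAG Lys — nonsynonymous.
Codon 2: ACA Thr / AUU Ile — nonsynonymous.
Codon 3: GCU Ala / GCU Ala — identical.
Codon 4: ACG Thr / ACU Thr — synonymous.
Codon 5: AGC Ser / GUG Val — nonsynonymous.
Codon 6: CAA Gln / CCG Pro — nonsynonymous.
Codon 7: CGG Arg / CGC Arg — synonymous.
Codon 8: UGG Trp / GAC Asp — nonsynonymous.
Codon 9: CCC Pro / CCU Pro — synonymous.
Synonymous differences: 3.

3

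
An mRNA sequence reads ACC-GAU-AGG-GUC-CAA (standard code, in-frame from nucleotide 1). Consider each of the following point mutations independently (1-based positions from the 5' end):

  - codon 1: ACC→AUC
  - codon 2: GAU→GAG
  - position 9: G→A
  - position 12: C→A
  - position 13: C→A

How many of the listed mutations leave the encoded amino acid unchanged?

Codon 1: ACC (Thr) → AUC (Ile) — missense.
Codon 2: GAU (Asp) → GAG (Glu) — missense.
Codon 3: AGG (Arg) → AGA (Arg) — synonymous.
Codon 4: GUC (Val) → GUA (Val) — synonymous.
Codon 5: CAA (Gln) → AAA (Lys) — missense.
Synonymous: 2 of 5.

2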